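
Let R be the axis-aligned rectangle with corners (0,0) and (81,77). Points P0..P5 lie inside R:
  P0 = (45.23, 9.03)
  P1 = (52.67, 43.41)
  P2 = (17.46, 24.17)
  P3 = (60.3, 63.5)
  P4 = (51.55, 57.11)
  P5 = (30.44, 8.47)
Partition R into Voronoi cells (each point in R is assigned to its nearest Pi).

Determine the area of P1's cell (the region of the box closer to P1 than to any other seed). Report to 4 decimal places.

1. box [0,81]×[0,77]: [(0, 0) (81, 0) (81, 77) (0, 77)]
2. ⊥bis P1·P0 via (48.95,26.22): [(0, 36.813) (81, 19.2842) (81, 77) (0, 77)]  |A|=3965.0617
3. ⊥bis P1·P2 via (35.065,33.79): [(37.8941, 28.6125) (81, 19.2842) (81, 77) (11.4535, 77)]  |A|=2926.5327
4. ⊥bis P1·P3 via (56.485,53.455): [(15.8958, 68.8704) (37.8941, 28.6125) (81, 19.2842) (81, 44.1444)]  |A|=1574.3226
5. ⊥bis P1·P4 via (52.11,50.26): [(62.6325, 51.1202) (27.1789, 48.2218) (37.8941, 28.6125) (81, 19.2842) (81, 44.1444)]  |A|=1191.9384
6. ⊥bis P1·P5 via (41.555,25.94): [(62.6325, 51.1202) (27.1789, 48.2218) (37.8941, 28.6125) (81, 19.2842) (81, 44.1444)]  |A|=1191.9384
7. canonical 5-gon: [(62.6325, 51.1202) (27.1789, 48.2218) (37.8941, 28.6125) (81, 19.2842) (81, 44.1444)]
8. shoelace: 1191.9384

Area of P1's cell: 1191.9384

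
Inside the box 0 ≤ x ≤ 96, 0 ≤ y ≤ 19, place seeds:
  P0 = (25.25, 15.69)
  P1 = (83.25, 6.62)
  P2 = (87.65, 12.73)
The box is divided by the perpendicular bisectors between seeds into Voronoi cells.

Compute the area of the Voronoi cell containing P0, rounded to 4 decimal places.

1. box [0,96]×[0,19]: [(0, 0) (96, 0) (96, 19) (0, 19)]
2. ⊥bis P0·P1 via (54.25,11.155): [(0, 0) (52.5056, 0) (55.4768, 19) (0, 19)]  |A|=1025.8327
3. ⊥bis P0·P2 via (56.45,14.21): [(0, 0) (52.5056, 0) (55.4768, 19) (0, 19)]  |A|=1025.8327
4. canonical 4-gon: [(0, 0) (52.5056, 0) (55.4768, 19) (0, 19)]
5. shoelace: 1025.8327

Area of P0's cell: 1025.8327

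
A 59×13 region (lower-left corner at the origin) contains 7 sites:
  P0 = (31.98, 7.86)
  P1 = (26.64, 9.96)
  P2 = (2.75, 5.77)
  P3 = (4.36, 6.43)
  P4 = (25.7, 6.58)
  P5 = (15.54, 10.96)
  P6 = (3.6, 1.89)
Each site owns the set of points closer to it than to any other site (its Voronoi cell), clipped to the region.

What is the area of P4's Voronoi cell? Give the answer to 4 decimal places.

Area of P4's cell: 92.9426

1. box [0,59]×[0,13]: [(0, 0) (59, 0) (59, 13) (0, 13)]
2. ⊥bis P4·P0 via (28.84,7.22): [(0, 0) (30.3116, 0) (27.6619, 13) (0, 13)]  |A|=376.8278
3. ⊥bis P4·P1 via (26.17,8.27): [(0, 0) (30.3116, 0) (28.7736, 7.5459) (9.1621, 13) (0, 13)]  |A|=326.3782
4. ⊥bis P4·P2 via (14.225,6.175): [(14.4429, 0) (30.3116, 0) (28.7736, 7.5459) (14.0319, 11.6457)]  |A|=144.8676
5. ⊥bis P4·P3 via (15.03,6.505): [(15.0757, 0) (30.3116, 0) (28.7736, 7.5459) (14.9958, 11.3776)]  |A|=135.7107
6. ⊥bis P4·P5 via (20.62,8.77): [(16.8392, 0) (30.3116, 0) (28.7736, 7.5459) (21.0217, 9.7018)]  |A|=92.9426
7. ⊥bis P4·P6 via (14.65,4.235): [(16.8392, 0) (30.3116, 0) (28.7736, 7.5459) (21.0217, 9.7018)]  |A|=92.9426
8. canonical 4-gon: [(16.8392, 0) (30.3116, 0) (28.7736, 7.5459) (21.0217, 9.7018)]
9. shoelace: 92.9426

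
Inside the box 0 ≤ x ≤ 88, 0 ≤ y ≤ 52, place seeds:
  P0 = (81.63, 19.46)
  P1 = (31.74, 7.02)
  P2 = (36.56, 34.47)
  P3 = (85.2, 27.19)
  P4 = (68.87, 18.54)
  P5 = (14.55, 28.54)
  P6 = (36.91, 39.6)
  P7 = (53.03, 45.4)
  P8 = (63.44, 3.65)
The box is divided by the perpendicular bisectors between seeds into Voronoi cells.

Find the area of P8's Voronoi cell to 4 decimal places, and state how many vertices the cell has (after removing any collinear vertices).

Area of P8's cell: 378.7494 (4 vertices)

1. box [0,88]×[0,52]: [(0, 0) (88, 0) (88, 52) (0, 52)]
2. ⊥bis P8·P0 via (72.535,11.555): [(0, 0) (82.5781, 0) (37.3819, 52) (0, 52)]  |A|=3118.96
3. ⊥bis P8·P1 via (47.59,5.335): [(47.0228, 0) (82.5781, 0) (50.8978, 36.4495)]  |A|=647.9857
4. ⊥bis P8·P2 via (50,19.06): [(48.9519, 18.1459) (47.0228, 0) (82.5781, 0) (59.1078, 27.0035)]  |A|=563.6588
5. ⊥bis P8·P3 via (74.32,15.42): [(48.9519, 18.1459) (47.0228, 0) (82.5781, 0) (59.1078, 27.0035)]  |A|=563.6588
6. ⊥bis P8·P4 via (66.155,11.095): [(48.8724, 17.3975) (47.0228, 0) (82.5781, 0) (76.0809, 7.4753)]  |A|=378.7494
7. ⊥bis P8·P5 via (38.995,16.095): [(48.8724, 17.3975) (47.0228, 0) (82.5781, 0) (76.0809, 7.4753)]  |A|=378.7494
8. ⊥bis P8·P6 via (50.175,21.625): [(48.8724, 17.3975) (47.0228, 0) (82.5781, 0) (76.0809, 7.4753)]  |A|=378.7494
9. ⊥bis P8·P7 via (58.235,24.525): [(48.8724, 17.3975) (47.0228, 0) (82.5781, 0) (76.0809, 7.4753)]  |A|=378.7494
10. canonical 4-gon: [(48.8724, 17.3975) (47.0228, 0) (82.5781, 0) (76.0809, 7.4753)]
11. shoelace: 378.7494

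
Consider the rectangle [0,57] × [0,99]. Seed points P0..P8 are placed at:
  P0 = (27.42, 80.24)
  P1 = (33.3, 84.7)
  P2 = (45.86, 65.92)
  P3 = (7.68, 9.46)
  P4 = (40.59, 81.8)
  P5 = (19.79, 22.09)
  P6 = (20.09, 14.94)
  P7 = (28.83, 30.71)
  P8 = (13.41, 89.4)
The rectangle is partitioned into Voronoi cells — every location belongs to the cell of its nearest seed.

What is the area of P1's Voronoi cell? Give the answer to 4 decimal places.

1. box [0,57]×[0,99]: [(0, 0) (57, 0) (57, 99) (0, 99)]
2. ⊥bis P1·P0 via (30.36,82.47): [(57, 47.3482) (57, 99) (17.8219, 99)]  |A|=1011.8086
3. ⊥bis P1·P2 via (39.58,75.31): [(37.0661, 73.6287) (57, 86.9604) (57, 99) (17.8219, 99)]  |A|=616.9961
4. ⊥bis P1·P3 via (20.49,47.08): [(37.0661, 73.6287) (57, 86.9604) (57, 99) (17.8219, 99)]  |A|=616.9961
5. ⊥bis P1·P4 via (36.945,83.25): [(34.476, 77.0435) (43.2104, 99) (17.8219, 99)]  |A|=278.7213
6. ⊥bis P1·P5 via (26.545,53.395): [(34.476, 77.0435) (43.2104, 99) (17.8219, 99)]  |A|=278.7213
7. ⊥bis P1·P6 via (26.695,49.82): [(34.476, 77.0435) (43.2104, 99) (17.8219, 99)]  |A|=278.7213
8. ⊥bis P1·P7 via (31.065,57.705): [(34.476, 77.0435) (43.2104, 99) (17.8219, 99)]  |A|=278.7213
9. ⊥bis P1·P8 via (23.355,87.05): [(24.1937, 90.5995) (34.476, 77.0435) (43.2104, 99) (26.1788, 99)]  |A|=243.6204
10. canonical 4-gon: [(24.1937, 90.5995) (34.476, 77.0435) (43.2104, 99) (26.1788, 99)]
11. shoelace: 243.6204

Area of P1's cell: 243.6204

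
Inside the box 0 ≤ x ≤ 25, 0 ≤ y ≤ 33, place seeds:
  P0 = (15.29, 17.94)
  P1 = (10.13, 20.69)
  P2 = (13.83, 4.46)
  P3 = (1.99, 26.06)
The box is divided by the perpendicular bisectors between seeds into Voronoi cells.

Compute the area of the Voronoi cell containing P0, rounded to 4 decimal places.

1. box [0,25]×[0,33]: [(0, 0) (25, 0) (25, 33) (0, 33)]
2. ⊥bis P0·P1 via (12.71,19.315): [(2.4162, 0) (25, 0) (25, 33) (20.0034, 33)]  |A|=455.078
3. ⊥bis P0·P2 via (14.56,11.2): [(8.7221, 11.8323) (25, 10.0693) (25, 33) (20.0034, 33)]  |A|=239.5156
4. ⊥bis P0·P3 via (8.64,22): [(8.7221, 11.8323) (25, 10.0693) (25, 33) (20.0034, 33)]  |A|=239.5156
5. canonical 4-gon: [(8.7221, 11.8323) (25, 10.0693) (25, 33) (20.0034, 33)]
6. shoelace: 239.5156

Area of P0's cell: 239.5156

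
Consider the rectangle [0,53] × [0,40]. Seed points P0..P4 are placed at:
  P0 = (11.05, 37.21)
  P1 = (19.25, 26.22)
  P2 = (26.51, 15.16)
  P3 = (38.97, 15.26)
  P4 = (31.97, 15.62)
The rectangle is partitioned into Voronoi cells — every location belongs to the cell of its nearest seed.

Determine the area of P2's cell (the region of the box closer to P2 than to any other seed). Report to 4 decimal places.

1. box [0,53]×[0,40]: [(0, 0) (53, 0) (53, 40) (0, 40)]
2. ⊥bis P2·P0 via (18.78,26.185): [(0, 13.0177) (0, 0) (53, 0) (53, 40) (38.4838, 40)]  |A|=1600.8094
3. ⊥bis P2·P1 via (22.88,20.69): [(0, 5.6711) (0, 0) (53, 0) (53, 40) (52.2972, 40)]  |A|=1222.3485
4. ⊥bis P2·P3 via (32.74,15.21): [(32.6446, 27.0997) (0, 5.6711) (0, 0) (32.8621, 0)]  |A|=537.8411
5. ⊥bis P2·P4 via (29.24,15.39): [(28.4836, 24.3683) (0, 5.6711) (0, 0) (30.5366, 0)]  |A|=452.8294
6. canonical 4-gon: [(28.4836, 24.3683) (0, 5.6711) (0, 0) (30.5366, 0)]
7. shoelace: 452.8294

Area of P2's cell: 452.8294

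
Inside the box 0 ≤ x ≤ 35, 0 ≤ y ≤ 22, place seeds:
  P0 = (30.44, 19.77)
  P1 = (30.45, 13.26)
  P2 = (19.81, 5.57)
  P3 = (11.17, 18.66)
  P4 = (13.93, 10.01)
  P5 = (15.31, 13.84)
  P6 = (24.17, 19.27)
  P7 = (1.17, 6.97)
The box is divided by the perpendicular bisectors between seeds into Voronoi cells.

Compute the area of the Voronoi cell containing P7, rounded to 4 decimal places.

Area of P7's cell: 119.3284

1. box [0,35]×[0,22]: [(0, 0) (35, 0) (35, 22) (0, 22)]
2. ⊥bis P7·P0 via (15.805,13.37): [(0, 0) (21.6518, 0) (12.031, 22) (0, 22)]  |A|=370.5112
3. ⊥bis P7·P1 via (15.81,10.115): [(0, 0) (17.9829, 0) (14.4404, 16.4904) (12.031, 22) (0, 22)]  |A|=340.2606
4. ⊥bis P7·P2 via (10.49,6.27): [(0, 0) (10.0191, 0) (11.6714, 22) (0, 22)]  |A|=238.5957
5. ⊥bis P7·P3 via (6.17,12.815): [(0, 18.093) (0, 0) (10.0191, 0) (10.6911, 8.9475)]  |A|=141.54
6. ⊥bis P7·P4 via (7.55,8.49): [(6.6091, 12.4394) (0, 18.093) (0, 0) (9.5727, 0)]  |A|=119.3284
7. ⊥bis P7·P5 via (8.24,10.405): [(6.6091, 12.4394) (0, 18.093) (0, 0) (9.5727, 0)]  |A|=119.3284
8. ⊥bis P7·P6 via (12.67,13.12): [(6.6091, 12.4394) (0, 18.093) (0, 0) (9.5727, 0)]  |A|=119.3284
9. canonical 4-gon: [(6.6091, 12.4394) (0, 18.093) (0, 0) (9.5727, 0)]
10. shoelace: 119.3284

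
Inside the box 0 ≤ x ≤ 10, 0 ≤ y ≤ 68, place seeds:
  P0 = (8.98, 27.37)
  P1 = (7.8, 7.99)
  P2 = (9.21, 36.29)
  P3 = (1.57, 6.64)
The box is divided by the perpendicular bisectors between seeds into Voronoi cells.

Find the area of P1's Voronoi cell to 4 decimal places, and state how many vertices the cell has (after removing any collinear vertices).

Area of P1's cell: 100.8253 (4 vertices)

1. box [0,10]×[0,68]: [(0, 0) (10, 0) (10, 68) (0, 68)]
2. ⊥bis P1·P0 via (8.39,17.68): [(0, 18.1908) (0, 0) (10, 0) (10, 17.582)]  |A|=178.8641
3. ⊥bis P1·P2 via (8.505,22.14): [(0, 18.1908) (0, 0) (10, 0) (10, 17.582)]  |A|=178.8641
4. ⊥bis P1·P3 via (4.685,7.315): [(2.3594, 18.0472) (6.2701, 0) (10, 0) (10, 17.582)]  |A|=100.8253
5. canonical 4-gon: [(2.3594, 18.0472) (6.2701, 0) (10, 0) (10, 17.582)]
6. shoelace: 100.8253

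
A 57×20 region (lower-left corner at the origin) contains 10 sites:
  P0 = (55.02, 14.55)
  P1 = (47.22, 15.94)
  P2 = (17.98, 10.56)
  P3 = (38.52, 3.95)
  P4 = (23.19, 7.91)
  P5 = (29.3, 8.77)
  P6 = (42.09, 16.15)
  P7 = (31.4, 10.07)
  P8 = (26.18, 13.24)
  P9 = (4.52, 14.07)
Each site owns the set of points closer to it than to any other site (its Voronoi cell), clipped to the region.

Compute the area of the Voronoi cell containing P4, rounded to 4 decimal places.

Area of P4's cell: 87.7087

1. box [0,57]×[0,20]: [(0, 0) (57, 0) (57, 20) (0, 20)]
2. ⊥bis P4·P0 via (39.105,11.23): [(0, 0) (41.4477, 0) (37.2755, 20) (0, 20)]  |A|=787.2318
3. ⊥bis P4·P1 via (35.205,11.925): [(0, 0) (39.1899, 0) (32.5066, 20) (0, 20)]  |A|=716.9654
4. ⊥bis P4·P2 via (20.585,9.235): [(15.8877, 0) (39.1899, 0) (32.5066, 20) (26.0605, 20)]  |A|=297.4832
5. ⊥bis P4·P3 via (30.855,5.93): [(15.8877, 0) (29.3232, 0) (33.625, 16.6532) (32.5066, 20) (26.0605, 20)]  |A|=215.3267
6. ⊥bis P4·P5 via (26.245,8.34): [(24.9195, 17.7569) (15.8877, 0) (27.4189, 0)]  |A|=102.3786
7. ⊥bis P4·P6 via (32.64,12.03): [(24.9195, 17.7569) (15.8877, 0) (27.4189, 0)]  |A|=102.3786
8. ⊥bis P4·P7 via (27.295,8.99): [(24.9195, 17.7569) (15.8877, 0) (27.4189, 0)]  |A|=102.3786
9. ⊥bis P4·P8 via (24.685,10.575): [(26.0372, 9.8165) (22.0254, 12.067) (15.8877, 0) (27.4189, 0)]  |A|=87.7087
10. ⊥bis P4·P9 via (13.855,10.99): [(26.0372, 9.8165) (22.0254, 12.067) (15.8877, 0) (27.4189, 0)]  |A|=87.7087
11. canonical 4-gon: [(26.0372, 9.8165) (22.0254, 12.067) (15.8877, 0) (27.4189, 0)]
12. shoelace: 87.7087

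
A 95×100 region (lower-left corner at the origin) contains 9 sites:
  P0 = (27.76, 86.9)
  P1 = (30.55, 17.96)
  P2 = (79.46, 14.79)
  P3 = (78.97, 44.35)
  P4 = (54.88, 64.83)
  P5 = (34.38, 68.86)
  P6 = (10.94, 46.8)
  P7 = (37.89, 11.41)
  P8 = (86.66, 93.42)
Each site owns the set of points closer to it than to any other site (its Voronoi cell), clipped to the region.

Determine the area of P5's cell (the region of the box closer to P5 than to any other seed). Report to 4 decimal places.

Area of P5's cell: 755.5902

1. box [0,95]×[0,100]: [(0, 0) (95, 0) (95, 100) (0, 100)]
2. ⊥bis P5·P0 via (31.07,77.88): [(0, 66.4785) (0, 0) (95, 0) (95, 100) (91.3487, 100)]  |A|=7968.9269
3. ⊥bis P5·P1 via (32.465,43.41): [(0, 66.4785) (0, 45.8528) (95, 38.7045) (95, 100) (91.3487, 100)]  |A|=3952.452
4. ⊥bis P5·P2 via (56.92,41.825): [(0, 66.4785) (0, 45.8528) (56.6393, 41.591) (95, 73.5736) (95, 100) (91.3487, 100)]  |A|=3283.6514
5. ⊥bis P5·P3 via (56.675,56.605): [(77.794, 95.026) (0, 66.4785) (0, 45.8528) (48.7485, 42.1847)]  |A|=2143.513
6. ⊥bis P5·P4 via (44.63,66.845): [(48.0222, 84.1008) (0, 66.4785) (0, 45.8528) (39.9129, 42.8496)]  |A|=1330.6495
7. ⊥bis P5·P6 via (22.66,57.83): [(48.0222, 84.1008) (10.7932, 70.4392) (36.5181, 43.105) (39.9129, 42.8496)]  |A|=755.5902
8. ⊥bis P5·P7 via (36.135,40.135): [(48.0222, 84.1008) (10.7932, 70.4392) (36.5181, 43.105) (39.9129, 42.8496)]  |A|=755.5902
9. ⊥bis P5·P8 via (60.52,81.14): [(48.0222, 84.1008) (10.7932, 70.4392) (36.5181, 43.105) (39.9129, 42.8496)]  |A|=755.5902
10. canonical 4-gon: [(48.0222, 84.1008) (10.7932, 70.4392) (36.5181, 43.105) (39.9129, 42.8496)]
11. shoelace: 755.5902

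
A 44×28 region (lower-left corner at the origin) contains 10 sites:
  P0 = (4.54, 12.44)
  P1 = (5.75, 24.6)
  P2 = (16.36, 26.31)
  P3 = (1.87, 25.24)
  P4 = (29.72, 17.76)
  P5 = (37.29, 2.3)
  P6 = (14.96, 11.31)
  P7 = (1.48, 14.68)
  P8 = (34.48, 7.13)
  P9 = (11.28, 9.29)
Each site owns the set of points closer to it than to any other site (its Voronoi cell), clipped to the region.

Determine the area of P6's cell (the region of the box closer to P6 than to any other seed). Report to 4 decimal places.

1. box [0,44]×[0,28]: [(0, 0) (44, 0) (44, 28) (0, 28)]
2. ⊥bis P6·P0 via (9.75,11.875): [(8.4622, 0) (44, 0) (44, 28) (11.4987, 28)]  |A|=952.5475
3. ⊥bis P6·P1 via (10.355,17.955): [(10.4138, 17.9957) (8.4622, 0) (44, 0) (44, 28) (24.8499, 28)]  |A|=885.7628
4. ⊥bis P6·P2 via (15.66,18.81): [(12.072, 19.1449) (10.4138, 17.9957) (8.4622, 0) (44, 0) (44, 16.1649)]  |A|=612.0396
5. ⊥bis P6·P3 via (8.415,18.275): [(12.072, 19.1449) (10.4138, 17.9957) (8.4622, 0) (44, 0) (44, 16.1649)]  |A|=612.0396
6. ⊥bis P6·P4 via (22.34,14.535): [(20.6765, 18.3418) (12.072, 19.1449) (10.4138, 17.9957) (8.4622, 0) (28.6917, 0)]  |A|=283.1368
7. ⊥bis P6·P5 via (26.125,6.805): [(25.9296, 6.3207) (20.6765, 18.3418) (12.072, 19.1449) (10.4138, 17.9957) (8.4622, 0) (23.3792, 0)]  |A|=266.3476
8. ⊥bis P6·P7 via (8.22,12.995): [(25.9296, 6.3207) (20.6765, 18.3418) (12.072, 19.1449) (10.4138, 17.9957) (8.4622, 0) (23.3792, 0)]  |A|=266.3476
9. ⊥bis P6·P8 via (24.72,9.22): [(24.7011, 9.1319) (20.6765, 18.3418) (12.072, 19.1449) (10.4138, 17.9957) (8.4622, 0) (22.7456, 0)]  |A|=255.9876
10. ⊥bis P6·P9 via (13.12,10.3): [(24.7011, 9.1319) (20.6765, 18.3418) (12.072, 19.1449) (10.4138, 17.9957) (10.1633, 15.6864) (18.7738, 0) (22.7456, 0)]  |A|=175.1116
11. canonical 7-gon: [(24.7011, 9.1319) (20.6765, 18.3418) (12.072, 19.1449) (10.4138, 17.9957) (10.1633, 15.6864) (18.7738, 0) (22.7456, 0)]
12. shoelace: 175.1116

Area of P6's cell: 175.1116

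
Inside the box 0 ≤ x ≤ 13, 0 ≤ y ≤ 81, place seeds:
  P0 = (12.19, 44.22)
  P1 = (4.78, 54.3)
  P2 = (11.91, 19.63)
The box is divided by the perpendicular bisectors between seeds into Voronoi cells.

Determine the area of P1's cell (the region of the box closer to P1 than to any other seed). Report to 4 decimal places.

1. box [0,13]×[0,81]: [(0, 0) (13, 0) (13, 81) (0, 81)]
2. ⊥bis P1·P0 via (8.485,49.26): [(0, 43.0225) (13, 52.5791) (13, 81) (0, 81)]  |A|=431.5897
3. ⊥bis P1·P2 via (8.345,36.965): [(0, 43.0225) (13, 52.5791) (13, 81) (0, 81)]  |A|=431.5897
4. canonical 4-gon: [(0, 43.0225) (13, 52.5791) (13, 81) (0, 81)]
5. shoelace: 431.5897

Area of P1's cell: 431.5897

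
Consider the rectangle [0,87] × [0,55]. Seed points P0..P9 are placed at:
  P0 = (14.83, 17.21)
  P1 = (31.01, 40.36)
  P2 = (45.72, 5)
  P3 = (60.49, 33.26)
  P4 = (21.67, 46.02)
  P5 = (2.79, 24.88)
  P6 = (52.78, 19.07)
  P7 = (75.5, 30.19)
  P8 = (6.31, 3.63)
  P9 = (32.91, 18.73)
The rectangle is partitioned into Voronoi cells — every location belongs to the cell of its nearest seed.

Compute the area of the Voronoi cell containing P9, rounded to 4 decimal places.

Area of P9's cell: 429.7814

1. box [0,87]×[0,55]: [(0, 0) (87, 0) (87, 55) (0, 55)]
2. ⊥bis P9·P0 via (23.87,17.97): [(25.3808, 0) (87, 0) (87, 55) (20.7569, 55)]  |A|=3516.2157
3. ⊥bis P9·P1 via (31.96,29.545): [(22.9633, 28.7547) (25.3808, 0) (87, 0) (87, 34.3798)]  |A|=1986.7053
4. ⊥bis P9·P2 via (39.315,11.865): [(60.9987, 32.0958) (22.9633, 28.7547) (25.3808, 0) (26.5979, 0)]  |A|=570.4196
5. ⊥bis P9·P3 via (46.7,25.995): [(49.2572, 21.141) (44.2605, 30.6255) (22.9633, 28.7547) (25.3808, 0) (26.5979, 0)]  |A|=487.3697
6. ⊥bis P9·P4 via (27.29,32.375): [(49.2572, 21.141) (44.2605, 30.6255) (22.9633, 28.7547) (25.3808, 0) (26.5979, 0)]  |A|=487.3697
7. ⊥bis P9·P5 via (17.85,21.805): [(49.2572, 21.141) (44.2605, 30.6255) (22.9633, 28.7547) (25.3808, 0) (26.5979, 0)]  |A|=487.3697
8. ⊥bis P9·P6 via (42.845,18.9): [(42.908, 15.2173) (42.6468, 30.4837) (22.9633, 28.7547) (25.3808, 0) (26.5979, 0)]  |A|=430.1242
9. ⊥bis P9·P7 via (54.205,24.46): [(42.908, 15.2173) (42.6468, 30.4837) (22.9633, 28.7547) (25.3808, 0) (26.5979, 0)]  |A|=430.1242
10. ⊥bis P9·P8 via (19.61,11.18): [(42.908, 15.2173) (42.6468, 30.4837) (22.9633, 28.7547) (25.2807, 1.1906) (25.9565, 0) (26.5979, 0)]  |A|=429.7814
11. canonical 6-gon: [(42.908, 15.2173) (42.6468, 30.4837) (22.9633, 28.7547) (25.2807, 1.1906) (25.9565, 0) (26.5979, 0)]
12. shoelace: 429.7814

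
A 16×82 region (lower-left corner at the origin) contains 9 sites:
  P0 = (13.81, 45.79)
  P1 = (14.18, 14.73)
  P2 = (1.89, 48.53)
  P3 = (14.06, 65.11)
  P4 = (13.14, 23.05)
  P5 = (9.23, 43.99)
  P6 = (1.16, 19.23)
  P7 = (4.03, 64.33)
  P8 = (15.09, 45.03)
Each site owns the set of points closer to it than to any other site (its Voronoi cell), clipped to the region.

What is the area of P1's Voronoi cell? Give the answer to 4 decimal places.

1. box [0,16]×[0,82]: [(0, 0) (16, 0) (16, 82) (0, 82)]
2. ⊥bis P1·P0 via (13.995,30.26): [(0, 30.0933) (0, 0) (16, 0) (16, 30.2839)]  |A|=483.0174
3. ⊥bis P1·P2 via (8.035,31.63): [(3.9377, 30.1402) (0, 28.7084) (0, 0) (16, 0) (16, 30.2839)]  |A|=480.2907
4. ⊥bis P1·P3 via (14.12,39.92): [(3.9377, 30.1402) (0, 28.7084) (0, 0) (16, 0) (16, 30.2839)]  |A|=480.2907
5. ⊥bis P1·P4 via (13.66,18.89): [(0, 17.1825) (0, 0) (16, 0) (16, 19.1825)]  |A|=290.92
6. ⊥bis P1·P5 via (11.705,29.36): [(0, 17.1825) (0, 0) (16, 0) (16, 19.1825)]  |A|=290.92
7. ⊥bis P1·P6 via (7.67,16.98): [(8.0895, 18.1937) (1.8013, 0) (16, 0) (16, 19.1825)]  |A|=205.0348
8. ⊥bis P1·P7 via (9.105,39.53): [(8.0895, 18.1937) (1.8013, 0) (16, 0) (16, 19.1825)]  |A|=205.0348
9. ⊥bis P1·P8 via (14.635,29.88): [(8.0895, 18.1937) (1.8013, 0) (16, 0) (16, 19.1825)]  |A|=205.0348
10. canonical 4-gon: [(8.0895, 18.1937) (1.8013, 0) (16, 0) (16, 19.1825)]
11. shoelace: 205.0348

Area of P1's cell: 205.0348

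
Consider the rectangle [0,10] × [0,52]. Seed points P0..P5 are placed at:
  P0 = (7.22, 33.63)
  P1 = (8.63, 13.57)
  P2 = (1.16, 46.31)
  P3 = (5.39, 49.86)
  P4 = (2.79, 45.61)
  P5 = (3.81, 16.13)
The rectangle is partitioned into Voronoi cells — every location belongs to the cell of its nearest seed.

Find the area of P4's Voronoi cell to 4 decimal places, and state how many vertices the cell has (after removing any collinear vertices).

1. box [0,10]×[0,52]: [(0, 0) (10, 0) (10, 52) (0, 52)]
2. ⊥bis P4·P0 via (5.005,39.62): [(0, 37.7692) (10, 41.4671) (10, 52) (0, 52)]  |A|=123.8185
3. ⊥bis P4·P1 via (5.71,29.59): [(0, 37.7692) (10, 41.4671) (10, 52) (0, 52)]  |A|=123.8185
4. ⊥bis P4·P2 via (1.975,45.96): [(0, 41.3611) (0, 37.7692) (10, 41.4671) (10, 52) (4.5689, 52)]  |A|=99.5146
5. ⊥bis P4·P3 via (4.09,47.735): [(3.0187, 48.3904) (0, 41.3611) (0, 37.7692) (10, 41.4671) (10, 44.1195)]  |A|=62.2043
6. ⊥bis P4·P5 via (3.3,30.87): [(3.0187, 48.3904) (0, 41.3611) (0, 37.7692) (10, 41.4671) (10, 44.1195)]  |A|=62.2043
7. canonical 5-gon: [(3.0187, 48.3904) (0, 41.3611) (0, 37.7692) (10, 41.4671) (10, 44.1195)]
8. shoelace: 62.2043

Area of P4's cell: 62.2043 (5 vertices)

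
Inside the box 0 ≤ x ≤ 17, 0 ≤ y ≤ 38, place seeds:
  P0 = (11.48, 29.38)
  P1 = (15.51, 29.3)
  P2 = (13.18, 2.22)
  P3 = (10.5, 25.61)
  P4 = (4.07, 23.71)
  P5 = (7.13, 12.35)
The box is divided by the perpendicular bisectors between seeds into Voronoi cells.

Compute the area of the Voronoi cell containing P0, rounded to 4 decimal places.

1. box [0,17]×[0,38]: [(0, 0) (17, 0) (17, 38) (0, 38)]
2. ⊥bis P0·P1 via (13.495,29.34): [(0, 0) (12.9126, 0) (13.6669, 38) (0, 38)]  |A|=505.0101
3. ⊥bis P0·P2 via (12.33,15.8): [(0, 15.0282) (13.2273, 15.8562) (13.6669, 38) (0, 38)]  |A|=303.2464
4. ⊥bis P0·P3 via (10.99,27.495): [(0, 30.3518) (13.4457, 26.8566) (13.6669, 38) (0, 38)]  |A|=127.5652
5. ⊥bis P0·P4 via (7.775,26.545): [(0, 36.706) (6.0693, 28.7741) (13.4457, 26.8566) (13.6669, 38) (0, 38)]  |A|=108.2825
6. ⊥bis P0·P5 via (9.305,20.865): [(0, 36.706) (6.0693, 28.7741) (13.4457, 26.8566) (13.6669, 38) (0, 38)]  |A|=108.2825
7. canonical 5-gon: [(0, 36.706) (6.0693, 28.7741) (13.4457, 26.8566) (13.6669, 38) (0, 38)]
8. shoelace: 108.2825

Area of P0's cell: 108.2825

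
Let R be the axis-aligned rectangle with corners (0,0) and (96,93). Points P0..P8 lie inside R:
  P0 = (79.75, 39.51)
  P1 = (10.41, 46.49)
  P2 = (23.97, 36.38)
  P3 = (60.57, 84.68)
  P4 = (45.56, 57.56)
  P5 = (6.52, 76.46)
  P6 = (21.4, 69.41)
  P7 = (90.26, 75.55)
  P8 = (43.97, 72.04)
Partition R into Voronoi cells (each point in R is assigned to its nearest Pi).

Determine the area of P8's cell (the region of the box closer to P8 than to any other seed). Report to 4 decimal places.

1. box [0,96]×[0,93]: [(0, 0) (96, 0) (96, 93) (0, 93)]
2. ⊥bis P8·P0 via (61.86,55.775): [(0, 0) (11.1512, 0) (95.7037, 93) (0, 93)]  |A|=4968.7552
3. ⊥bis P8·P1 via (27.19,59.265): [(44.4369, 36.6112) (95.7037, 93) (1.5068, 93)]  |A|=2655.8285
4. ⊥bis P8·P2 via (33.97,54.21): [(28.854, 57.0793) (51.499, 44.3788) (95.7037, 93) (1.5068, 93)]  |A|=2523.0333
5. ⊥bis P8·P3 via (52.27,78.36): [(28.854, 57.0793) (51.499, 44.3788) (66, 60.3286) (41.1224, 93) (1.5068, 93)]  |A|=1631.4086
6. ⊥bis P8·P4 via (44.765,64.8): [(24.6571, 62.592) (61.2194, 66.6068) (41.1224, 93) (1.5068, 93)]  |A|=1125.1575
7. ⊥bis P8·P5 via (25.245,74.25): [(23.9748, 63.4881) (24.6571, 62.592) (61.2194, 66.6068) (41.1224, 93) (27.458, 93)]  |A|=742.2235
8. ⊥bis P8·P6 via (32.685,70.725): [(33.5193, 63.5651) (61.2194, 66.6068) (41.1224, 93) (30.0894, 93)]  |A|=558.4895
9. ⊥bis P8·P7 via (67.115,73.795): [(33.5193, 63.5651) (61.2194, 66.6068) (41.1224, 93) (30.0894, 93)]  |A|=558.4895
10. canonical 4-gon: [(33.5193, 63.5651) (61.2194, 66.6068) (41.1224, 93) (30.0894, 93)]
11. shoelace: 558.4895

Area of P8's cell: 558.4895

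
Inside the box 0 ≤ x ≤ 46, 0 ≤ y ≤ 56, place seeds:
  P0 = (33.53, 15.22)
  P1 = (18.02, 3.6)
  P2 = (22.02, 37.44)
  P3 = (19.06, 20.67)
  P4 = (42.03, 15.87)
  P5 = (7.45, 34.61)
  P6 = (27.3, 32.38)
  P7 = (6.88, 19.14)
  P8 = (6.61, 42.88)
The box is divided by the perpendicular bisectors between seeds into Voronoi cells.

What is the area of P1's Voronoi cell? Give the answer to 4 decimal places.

Area of P1's cell: 277.5253

1. box [0,46]×[0,56]: [(0, 0) (46, 0) (46, 56) (0, 56)]
2. ⊥bis P1·P0 via (25.775,9.41): [(0, 43.8136) (0, 0) (32.8249, 0)]  |A|=719.0895
3. ⊥bis P1·P2 via (20.02,20.52): [(17.2019, 20.8531) (0, 22.8864) (0, 0) (32.8249, 0)]  |A|=539.0957
4. ⊥bis P1·P3 via (18.54,12.135): [(23.9818, 11.8035) (0, 13.2646) (0, 0) (32.8249, 0)]  |A|=352.778
5. ⊥bis P1·P4 via (30.025,9.735): [(23.9818, 11.8035) (0, 13.2646) (0, 0) (32.8249, 0)]  |A|=352.778
6. ⊥bis P1·P5 via (12.735,19.105): [(23.9818, 11.8035) (0, 13.2646) (0, 0) (32.8249, 0)]  |A|=352.778
7. ⊥bis P1·P6 via (22.66,17.99): [(23.9818, 11.8035) (0, 13.2646) (0, 0) (32.8249, 0)]  |A|=352.778
8. ⊥bis P1·P7 via (12.45,11.37): [(23.9818, 11.8035) (13.9106, 12.417) (0, 2.4451) (0, 0) (32.8249, 0)]  |A|=277.5253
9. ⊥bis P1·P8 via (12.315,23.24): [(23.9818, 11.8035) (13.9106, 12.417) (0, 2.4451) (0, 0) (32.8249, 0)]  |A|=277.5253
10. canonical 5-gon: [(23.9818, 11.8035) (13.9106, 12.417) (0, 2.4451) (0, 0) (32.8249, 0)]
11. shoelace: 277.5253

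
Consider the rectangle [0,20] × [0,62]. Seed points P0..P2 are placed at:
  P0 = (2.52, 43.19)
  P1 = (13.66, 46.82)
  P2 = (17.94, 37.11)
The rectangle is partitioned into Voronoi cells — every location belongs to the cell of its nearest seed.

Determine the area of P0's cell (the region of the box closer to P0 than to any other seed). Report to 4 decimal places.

Area of P0's cell: 266.0422

1. box [0,20]×[0,62]: [(0, 0) (20, 0) (20, 62) (0, 62)]
2. ⊥bis P0·P1 via (8.09,45.005): [(0, 0) (20, 0) (20, 8.4548) (2.5521, 62) (0, 62)]  |A|=772.8748
3. ⊥bis P0·P2 via (10.23,40.15): [(0, 14.2048) (9.9245, 39.3752) (2.5521, 62) (0, 62)]  |A|=266.0422
4. canonical 4-gon: [(0, 14.2048) (9.9245, 39.3752) (2.5521, 62) (0, 62)]
5. shoelace: 266.0422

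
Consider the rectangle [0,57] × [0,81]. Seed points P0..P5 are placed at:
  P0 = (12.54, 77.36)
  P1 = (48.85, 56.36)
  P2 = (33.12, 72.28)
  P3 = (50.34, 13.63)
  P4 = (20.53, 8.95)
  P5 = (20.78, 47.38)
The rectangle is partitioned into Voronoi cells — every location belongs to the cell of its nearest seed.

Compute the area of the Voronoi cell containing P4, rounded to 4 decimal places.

Area of P4's cell: 986.5876

1. box [0,57]×[0,81]: [(0, 0) (57, 0) (57, 81) (0, 81)]
2. ⊥bis P4·P0 via (16.535,43.155): [(0, 41.2238) (0, 0) (57, 0) (57, 47.8811)]  |A|=2539.4903
3. ⊥bis P4·P1 via (34.69,32.655): [(17.0177, 43.2114) (0, 41.2238) (0, 0) (57, 0) (57, 19.3283)]  |A|=1968.6867
4. ⊥bis P4·P2 via (26.825,40.615): [(18.6404, 42.2421) (14.9686, 42.9721) (0, 41.2238) (0, 0) (57, 0) (57, 19.3283)]  |A|=1967.4994
5. ⊥bis P4·P3 via (35.435,11.29): [(31.8108, 34.3749) (18.6404, 42.2421) (14.9686, 42.9721) (0, 41.2238) (0, 0) (37.2075, 0)]  |A|=1383.8846
6. ⊥bis P4·P5 via (20.655,28.165): [(32.7981, 28.086) (0, 28.2994) (0, 0) (37.2075, 0)]  |A|=986.5876
7. canonical 4-gon: [(32.7981, 28.086) (0, 28.2994) (0, 0) (37.2075, 0)]
8. shoelace: 986.5876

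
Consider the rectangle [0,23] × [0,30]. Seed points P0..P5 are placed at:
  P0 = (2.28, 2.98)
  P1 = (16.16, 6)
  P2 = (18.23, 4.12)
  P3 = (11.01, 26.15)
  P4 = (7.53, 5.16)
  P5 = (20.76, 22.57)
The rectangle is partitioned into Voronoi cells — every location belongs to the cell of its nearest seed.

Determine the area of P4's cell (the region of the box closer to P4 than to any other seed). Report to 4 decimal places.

Area of P4's cell: 136.5455

1. box [0,23]×[0,30]: [(0, 0) (23, 0) (23, 30) (0, 30)]
2. ⊥bis P4·P0 via (4.905,4.07): [(0, 15.8825) (6.595, 0) (23, 0) (23, 30) (0, 30)]  |A|=637.6273
3. ⊥bis P4·P1 via (11.845,5.58): [(0, 15.8825) (6.595, 0) (12.3881, 0) (9.4681, 30) (0, 30)]  |A|=275.4705
4. ⊥bis P4·P2 via (12.88,4.64): [(0, 15.8825) (6.595, 0) (12.3881, 0) (9.4681, 30) (0, 30)]  |A|=275.4705
5. ⊥bis P4·P3 via (9.27,15.655): [(0, 17.1919) (0, 15.8825) (6.595, 0) (12.3881, 0) (10.8905, 15.3863)]  |A|=136.5455
6. ⊥bis P4·P5 via (14.145,13.865): [(0, 17.1919) (0, 15.8825) (6.595, 0) (12.3881, 0) (10.8905, 15.3863)]  |A|=136.5455
7. canonical 5-gon: [(0, 17.1919) (0, 15.8825) (6.595, 0) (12.3881, 0) (10.8905, 15.3863)]
8. shoelace: 136.5455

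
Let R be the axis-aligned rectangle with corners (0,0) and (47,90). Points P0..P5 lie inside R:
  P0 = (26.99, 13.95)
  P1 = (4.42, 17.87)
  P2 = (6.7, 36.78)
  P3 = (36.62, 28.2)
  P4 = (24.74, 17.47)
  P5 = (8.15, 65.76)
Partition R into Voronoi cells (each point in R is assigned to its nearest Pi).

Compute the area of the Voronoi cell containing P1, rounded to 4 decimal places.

1. box [0,47]×[0,90]: [(0, 0) (47, 0) (47, 90) (0, 90)]
2. ⊥bis P1·P0 via (15.705,15.91): [(0, 0) (12.9417, 0) (28.5731, 90) (0, 90)]  |A|=1868.1665
3. ⊥bis P1·P2 via (5.56,27.325): [(0, 27.9954) (0, 0) (12.9417, 0) (17.4388, 25.8928)]  |A|=411.6516
4. ⊥bis P1·P3 via (20.52,23.035): [(0, 27.9954) (0, 0) (12.9417, 0) (17.4388, 25.8928)]  |A|=411.6516
5. ⊥bis P1·P4 via (14.58,17.67): [(14.7483, 26.2172) (0, 27.9954) (0, 0) (12.9417, 0) (14.3971, 8.3797)]  |A|=387.5982
6. ⊥bis P1·P5 via (6.285,41.815): [(14.7483, 26.2172) (0, 27.9954) (0, 0) (12.9417, 0) (14.3971, 8.3797)]  |A|=387.5982
7. canonical 5-gon: [(14.7483, 26.2172) (0, 27.9954) (0, 0) (12.9417, 0) (14.3971, 8.3797)]
8. shoelace: 387.5982

Area of P1's cell: 387.5982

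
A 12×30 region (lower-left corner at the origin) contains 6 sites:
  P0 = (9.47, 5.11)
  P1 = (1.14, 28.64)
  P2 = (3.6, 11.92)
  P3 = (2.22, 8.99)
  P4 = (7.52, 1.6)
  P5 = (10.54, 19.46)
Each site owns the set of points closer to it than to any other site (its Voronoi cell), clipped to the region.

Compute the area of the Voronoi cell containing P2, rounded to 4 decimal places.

1. box [0,12]×[0,30]: [(0, 0) (12, 0) (12, 30) (0, 30)]
2. ⊥bis P2·P0 via (6.535,8.515): [(0, 2.882) (12, 13.2257) (12, 30) (0, 30)]  |A|=263.3538
3. ⊥bis P2·P1 via (2.37,20.28): [(0, 19.9313) (0, 2.882) (12, 13.2257) (12, 21.6969)]  |A|=153.1228
4. ⊥bis P2·P3 via (2.91,10.455): [(0, 19.9313) (0, 11.8256) (6.7095, 8.6655) (12, 13.2257) (12, 21.6969)]  |A|=123.1192
5. ⊥bis P2·P4 via (5.56,6.76): [(0, 19.9313) (0, 11.8256) (6.7095, 8.6655) (12, 13.2257) (12, 21.6969)]  |A|=123.1192
6. ⊥bis P2·P5 via (7.07,15.69): [(2.1227, 20.2436) (0, 19.9313) (0, 11.8256) (6.7095, 8.6655) (10.8368, 12.223)]  |A|=72.2493
7. canonical 5-gon: [(2.1227, 20.2436) (0, 19.9313) (0, 11.8256) (6.7095, 8.6655) (10.8368, 12.223)]
8. shoelace: 72.2493

Area of P2's cell: 72.2493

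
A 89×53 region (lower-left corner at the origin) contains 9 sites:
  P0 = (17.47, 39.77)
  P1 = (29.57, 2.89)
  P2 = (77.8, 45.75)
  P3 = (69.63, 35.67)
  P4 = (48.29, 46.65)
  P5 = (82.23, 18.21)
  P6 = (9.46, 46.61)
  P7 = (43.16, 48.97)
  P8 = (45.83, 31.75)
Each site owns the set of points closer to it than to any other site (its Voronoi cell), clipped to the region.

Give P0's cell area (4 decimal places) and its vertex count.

1. box [0,89]×[0,53]: [(0, 0) (89, 0) (89, 53) (0, 53)]
2. ⊥bis P0·P1 via (23.52,21.33): [(0, 13.6133) (89, 42.8134) (89, 53) (0, 53)]  |A|=2206.0117
3. ⊥bis P0·P2 via (47.635,42.76): [(0, 13.6133) (48.9327, 29.6677) (46.62, 53) (0, 53)]  |A|=1507.5255
4. ⊥bis P0·P3 via (43.55,37.72): [(0, 13.6133) (42.7578, 27.6418) (44.7511, 53) (0, 53)]  |A|=1409.4489
5. ⊥bis P0·P4 via (32.88,43.21): [(0, 13.6133) (36.7922, 25.6845) (30.6946, 53) (0, 53)]  |A|=1143.7812
6. ⊥bis P0·P5 via (49.85,28.99): [(0, 13.6133) (36.7922, 25.6845) (30.6946, 53) (0, 53)]  |A|=1143.7812
7. ⊥bis P0·P6 via (13.465,43.19): [(0, 27.4218) (0, 13.6133) (36.7922, 25.6845) (30.6946, 53) (21.8421, 53)]  |A|=864.4404
8. ⊥bis P0·P7 via (30.315,44.37): [(0, 27.4218) (0, 13.6133) (36.7922, 25.6845) (36.4375, 27.2735) (27.2245, 53) (21.8421, 53)]  |A|=819.8036
9. ⊥bis P0·P8 via (31.65,35.76): [(0, 27.4218) (0, 13.6133) (27.9834, 22.7944) (32.4214, 38.488) (27.2245, 53) (21.8421, 53)]  |A|=755.8941
10. canonical 6-gon: [(0, 27.4218) (0, 13.6133) (27.9834, 22.7944) (32.4214, 38.488) (27.2245, 53) (21.8421, 53)]
11. shoelace: 755.8941

Area of P0's cell: 755.8941 (6 vertices)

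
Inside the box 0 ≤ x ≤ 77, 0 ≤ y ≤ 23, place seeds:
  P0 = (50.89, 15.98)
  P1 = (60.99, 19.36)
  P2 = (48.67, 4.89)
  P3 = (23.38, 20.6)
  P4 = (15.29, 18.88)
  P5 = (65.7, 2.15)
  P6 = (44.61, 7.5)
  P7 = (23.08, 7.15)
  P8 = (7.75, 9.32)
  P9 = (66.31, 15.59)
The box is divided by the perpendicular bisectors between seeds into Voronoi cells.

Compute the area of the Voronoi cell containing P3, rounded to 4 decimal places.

Area of P3's cell: 154.3004

1. box [0,77]×[0,23]: [(0, 0) (77, 0) (77, 23) (0, 23)]
2. ⊥bis P3·P0 via (37.135,18.29): [(0, 0) (34.0634, 0) (37.926, 23) (0, 23)]  |A|=827.878
3. ⊥bis P3·P1 via (42.185,19.98): [(0, 0) (34.0634, 0) (37.926, 23) (0, 23)]  |A|=827.878
4. ⊥bis P3·P2 via (36.025,12.745): [(0, 0) (28.1079, 0) (36.27, 13.1394) (37.926, 23) (0, 23)]  |A|=788.7519
5. ⊥bis P3·P4 via (19.335,19.74): [(23.5319, 0) (28.1079, 0) (36.27, 13.1394) (37.926, 23) (18.6419, 23)]  |A|=303.7534
6. ⊥bis P3·P5 via (44.54,11.375): [(23.5319, 0) (28.1079, 0) (36.27, 13.1394) (37.926, 23) (18.6419, 23)]  |A|=303.7534
7. ⊥bis P3·P6 via (33.995,14.05): [(23.5319, 0) (25.3254, 0) (37.3308, 19.4561) (37.926, 23) (18.6419, 23)]  |A|=257.8762
8. ⊥bis P3·P7 via (23.23,13.875): [(20.5693, 13.9343) (33.7423, 13.6405) (37.3308, 19.4561) (37.926, 23) (18.6419, 23)]  |A|=154.3004
9. ⊥bis P3·P8 via (15.565,14.96): [(20.5693, 13.9343) (33.7423, 13.6405) (37.3308, 19.4561) (37.926, 23) (18.6419, 23)]  |A|=154.3004
10. ⊥bis P3·P9 via (44.845,18.095): [(20.5693, 13.9343) (33.7423, 13.6405) (37.3308, 19.4561) (37.926, 23) (18.6419, 23)]  |A|=154.3004
11. canonical 5-gon: [(20.5693, 13.9343) (33.7423, 13.6405) (37.3308, 19.4561) (37.926, 23) (18.6419, 23)]
12. shoelace: 154.3004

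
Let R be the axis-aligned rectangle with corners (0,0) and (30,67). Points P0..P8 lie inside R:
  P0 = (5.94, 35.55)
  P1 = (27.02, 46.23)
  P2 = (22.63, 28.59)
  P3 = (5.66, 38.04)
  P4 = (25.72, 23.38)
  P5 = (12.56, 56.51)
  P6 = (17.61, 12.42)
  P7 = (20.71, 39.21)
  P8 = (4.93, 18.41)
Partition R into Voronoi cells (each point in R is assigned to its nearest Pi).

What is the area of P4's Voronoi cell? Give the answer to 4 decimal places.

Area of P4's cell: 117.6060

1. box [0,30]×[0,67]: [(0, 0) (30, 0) (30, 67) (0, 67)]
2. ⊥bis P4·P0 via (15.83,29.465): [(0, 3.7364) (0, 0) (30, 0) (30, 52.4956)]  |A|=843.4798
3. ⊥bis P4·P1 via (26.37,34.805): [(19.3609, 35.2038) (0, 3.7364) (0, 0) (30, 0) (30, 34.5985)]  |A|=748.2749
4. ⊥bis P4·P2 via (24.175,25.985): [(7.6638, 16.1923) (0, 3.7364) (0, 0) (30, 0) (30, 29.4398)]  |A|=585.9892
5. ⊥bis P4·P3 via (15.69,30.71): [(7.6638, 16.1923) (0, 3.7364) (0, 0) (30, 0) (30, 29.4398)]  |A|=585.9892
6. ⊥bis P4·P5 via (19.14,39.945): [(7.6638, 16.1923) (0, 3.7364) (0, 0) (30, 0) (30, 29.4398)]  |A|=585.9892
7. ⊥bis P4·P6 via (21.665,17.9): [(16.7167, 21.5616) (30, 11.7324) (30, 29.4398)]  |A|=117.606
8. ⊥bis P4·P7 via (23.215,31.295): [(16.7167, 21.5616) (30, 11.7324) (30, 29.4398)]  |A|=117.606
9. ⊥bis P4·P8 via (15.325,20.895): [(16.7167, 21.5616) (30, 11.7324) (30, 29.4398)]  |A|=117.606
10. canonical 3-gon: [(16.7167, 21.5616) (30, 11.7324) (30, 29.4398)]
11. shoelace: 117.606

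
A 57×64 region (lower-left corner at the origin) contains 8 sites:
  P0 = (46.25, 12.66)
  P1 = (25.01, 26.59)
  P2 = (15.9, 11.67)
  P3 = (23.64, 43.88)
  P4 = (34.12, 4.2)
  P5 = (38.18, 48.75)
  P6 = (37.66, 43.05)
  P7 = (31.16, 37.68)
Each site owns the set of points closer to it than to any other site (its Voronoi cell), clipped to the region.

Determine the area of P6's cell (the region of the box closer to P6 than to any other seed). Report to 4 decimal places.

1. box [0,57]×[0,64]: [(0, 0) (57, 0) (57, 64) (0, 64)]
2. ⊥bis P6·P0 via (41.955,27.855): [(0, 15.9961) (57, 32.1076) (57, 64) (0, 64)]  |A|=2277.0459
3. ⊥bis P6·P1 via (31.335,34.82): [(0, 58.9019) (40.8165, 27.5332) (57, 32.1076) (57, 64) (0, 64)]  |A|=1401.4132
4. ⊥bis P6·P2 via (26.78,27.36): [(0, 58.9019) (40.8165, 27.5332) (57, 32.1076) (57, 64) (0, 64)]  |A|=1401.4132
5. ⊥bis P6·P3 via (30.65,43.465): [(30.1903, 35.6997) (40.8165, 27.5332) (57, 32.1076) (57, 64) (31.8657, 64)]  |A|=873.5527
6. ⊥bis P6·P4 via (35.89,23.625): [(30.1903, 35.6997) (40.8165, 27.5332) (57, 32.1076) (57, 64) (31.8657, 64)]  |A|=873.5527
7. ⊥bis P6·P5 via (37.92,45.9): [(30.8324, 46.5466) (30.1903, 35.6997) (40.8165, 27.5332) (57, 32.1076) (57, 44.1594)]  |A|=394.6224
8. ⊥bis P6·P7 via (34.41,40.365): [(30.8324, 46.5466) (30.7302, 44.8192) (44.217, 28.4944) (57, 32.1076) (57, 44.1594)]  |A|=309.7278
9. canonical 5-gon: [(30.8324, 46.5466) (30.7302, 44.8192) (44.217, 28.4944) (57, 32.1076) (57, 44.1594)]
10. shoelace: 309.7278

Area of P6's cell: 309.7278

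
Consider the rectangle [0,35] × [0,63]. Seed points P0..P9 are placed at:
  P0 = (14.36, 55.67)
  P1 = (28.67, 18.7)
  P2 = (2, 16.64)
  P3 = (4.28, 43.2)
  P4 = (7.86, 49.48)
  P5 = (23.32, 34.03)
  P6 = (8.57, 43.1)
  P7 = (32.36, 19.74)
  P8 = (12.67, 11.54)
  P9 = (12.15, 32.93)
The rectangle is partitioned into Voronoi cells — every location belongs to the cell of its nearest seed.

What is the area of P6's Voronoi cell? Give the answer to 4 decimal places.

1. box [0,35]×[0,63]: [(0, 0) (35, 0) (35, 63) (0, 63)]
2. ⊥bis P6·P0 via (11.465,49.385): [(0, 54.666) (0, 0) (35, 0) (35, 38.5443)]  |A|=1631.1804
3. ⊥bis P6·P1 via (18.62,30.9): [(30.446, 40.6419) (0, 54.666) (0, 15.5614)]  |A|=595.2904
4. ⊥bis P6·P2 via (5.285,29.87): [(14.5708, 27.5644) (30.446, 40.6419) (0, 54.666) (0, 31.1823)]  |A|=481.4865
5. ⊥bis P6·P3 via (6.425,43.15): [(6.1107, 29.665) (14.5708, 27.5644) (30.446, 40.6419) (6.6223, 51.6156)]  |A|=336.2732
6. ⊥bis P6·P4 via (8.215,46.29): [(6.4937, 46.0984) (6.1107, 29.665) (14.5708, 27.5644) (30.446, 40.6419) (16.2443, 47.1835)]  |A|=309.4451
7. ⊥bis P6·P5 via (15.945,38.565): [(6.4937, 46.0984) (6.1107, 29.665) (9.8945, 28.7255) (20.141, 45.3887) (16.2443, 47.1835)]  |A|=159.4754
8. ⊥bis P6·P7 via (20.465,31.42): [(6.4937, 46.0984) (6.1107, 29.665) (9.8945, 28.7255) (20.141, 45.3887) (16.2443, 47.1835)]  |A|=159.4754
9. ⊥bis P6·P8 via (10.62,27.32): [(6.4937, 46.0984) (6.1107, 29.665) (9.8945, 28.7255) (20.141, 45.3887) (16.2443, 47.1835)]  |A|=159.4754
10. ⊥bis P6·P9 via (10.36,38.015): [(6.4937, 46.0984) (6.2718, 36.5759) (17.0563, 40.3722) (20.141, 45.3887) (16.2443, 47.1835)]  |A|=97.1168
11. canonical 5-gon: [(6.4937, 46.0984) (6.2718, 36.5759) (17.0563, 40.3722) (20.141, 45.3887) (16.2443, 47.1835)]
12. shoelace: 97.1168

Area of P6's cell: 97.1168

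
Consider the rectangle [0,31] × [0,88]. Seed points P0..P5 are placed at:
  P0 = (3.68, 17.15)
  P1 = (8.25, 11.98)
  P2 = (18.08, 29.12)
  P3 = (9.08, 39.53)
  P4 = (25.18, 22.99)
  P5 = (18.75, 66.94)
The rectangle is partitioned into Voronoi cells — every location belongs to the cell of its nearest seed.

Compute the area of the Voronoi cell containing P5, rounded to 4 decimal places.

Area of P5's cell: 1094.5131

1. box [0,31]×[0,88]: [(0, 0) (31, 0) (31, 88) (0, 88)]
2. ⊥bis P5·P0 via (11.215,42.045): [(0, 45.4395) (31, 36.0566) (31, 88) (0, 88)]  |A|=1464.8103
3. ⊥bis P5·P1 via (13.5,39.46): [(0, 45.4395) (30.4624, 36.2194) (31, 36.1167) (31, 88) (0, 88)]  |A|=1464.7942
4. ⊥bis P5·P2 via (18.415,48.03): [(0, 48.3562) (31, 47.8071) (31, 88) (0, 88)]  |A|=1237.4691
5. ⊥bis P5·P3 via (13.915,53.235): [(0, 58.1441) (29.2109, 47.8387) (31, 47.8071) (31, 88) (0, 88)]  |A|=1094.5131
6. ⊥bis P5·P4 via (21.965,44.965): [(0, 58.1441) (29.2109, 47.8387) (31, 47.8071) (31, 88) (0, 88)]  |A|=1094.5131
7. canonical 5-gon: [(0, 58.1441) (29.2109, 47.8387) (31, 47.8071) (31, 88) (0, 88)]
8. shoelace: 1094.5131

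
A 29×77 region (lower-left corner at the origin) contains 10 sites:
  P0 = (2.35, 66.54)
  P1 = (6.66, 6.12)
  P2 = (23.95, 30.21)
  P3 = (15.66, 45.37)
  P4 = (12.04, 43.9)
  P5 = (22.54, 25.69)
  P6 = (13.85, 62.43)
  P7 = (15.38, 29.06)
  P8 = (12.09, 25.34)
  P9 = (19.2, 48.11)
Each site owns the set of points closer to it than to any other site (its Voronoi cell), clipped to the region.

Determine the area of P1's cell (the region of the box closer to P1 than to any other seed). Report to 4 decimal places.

1. box [0,29]×[0,77]: [(0, 0) (29, 0) (29, 77) (0, 77)]
2. ⊥bis P1·P0 via (4.505,36.33): [(0, 36.0086) (0, 0) (29, 0) (29, 38.0773)]  |A|=1074.2465
3. ⊥bis P1·P2 via (15.305,18.165): [(0, 29.1498) (0, 0) (29, 0) (29, 8.3358)]  |A|=543.5403
4. ⊥bis P1·P3 via (11.16,25.745): [(1.7317, 27.9069) (0, 28.304) (0, 0) (29, 0) (29, 8.3358)]  |A|=542.808
5. ⊥bis P1·P4 via (9.35,25.01): [(4.8813, 25.6464) (0, 26.3415) (0, 0) (29, 0) (29, 8.3358)]  |A|=536.6862
6. ⊥bis P1·P5 via (14.6,15.905): [(2.1084, 26.0412) (0, 26.3415) (0, 0) (29, 0) (29, 4.2202)]  |A|=462.1111
7. ⊥bis P1·P6 via (10.255,34.275): [(2.1084, 26.0412) (0, 26.3415) (0, 0) (29, 0) (29, 4.2202)]  |A|=462.1111
8. ⊥bis P1·P7 via (11.02,17.59): [(13.8484, 16.5148) (0, 21.7789) (0, 0) (29, 0) (29, 4.2202)]  |A|=422.2386
9. ⊥bis P1·P8 via (9.375,15.73): [(17.7217, 13.3719) (0, 18.3786) (0, 0) (29, 0) (29, 4.2202)]  |A|=380.5409
10. ⊥bis P1·P9 via (12.93,27.115): [(17.7217, 13.3719) (0, 18.3786) (0, 0) (29, 0) (29, 4.2202)]  |A|=380.5409
11. canonical 5-gon: [(17.7217, 13.3719) (0, 18.3786) (0, 0) (29, 0) (29, 4.2202)]
12. shoelace: 380.5409

Area of P1's cell: 380.5409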